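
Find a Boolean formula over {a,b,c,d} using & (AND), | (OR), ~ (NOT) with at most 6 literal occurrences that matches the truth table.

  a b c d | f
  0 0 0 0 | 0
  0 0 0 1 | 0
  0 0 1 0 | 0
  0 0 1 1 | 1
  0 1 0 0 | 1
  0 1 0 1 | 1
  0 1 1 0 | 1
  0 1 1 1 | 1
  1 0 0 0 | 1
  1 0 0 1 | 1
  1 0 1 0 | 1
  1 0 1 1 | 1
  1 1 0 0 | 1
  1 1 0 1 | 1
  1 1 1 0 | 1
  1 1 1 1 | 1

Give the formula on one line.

((b | a) | (d & ((c | ~d) | a)))

  (b | a) = 0000111111111111
  ~d = 1010101010101010
  (c | ~d) = 1011101110111011
  ((c | ~d) | a) = 1011101111111111
  (d & ((c | ~d) | a)) = 0001000101010101
  ((b | a) | (d & ((c | ~d) | a))) = 0001111111111111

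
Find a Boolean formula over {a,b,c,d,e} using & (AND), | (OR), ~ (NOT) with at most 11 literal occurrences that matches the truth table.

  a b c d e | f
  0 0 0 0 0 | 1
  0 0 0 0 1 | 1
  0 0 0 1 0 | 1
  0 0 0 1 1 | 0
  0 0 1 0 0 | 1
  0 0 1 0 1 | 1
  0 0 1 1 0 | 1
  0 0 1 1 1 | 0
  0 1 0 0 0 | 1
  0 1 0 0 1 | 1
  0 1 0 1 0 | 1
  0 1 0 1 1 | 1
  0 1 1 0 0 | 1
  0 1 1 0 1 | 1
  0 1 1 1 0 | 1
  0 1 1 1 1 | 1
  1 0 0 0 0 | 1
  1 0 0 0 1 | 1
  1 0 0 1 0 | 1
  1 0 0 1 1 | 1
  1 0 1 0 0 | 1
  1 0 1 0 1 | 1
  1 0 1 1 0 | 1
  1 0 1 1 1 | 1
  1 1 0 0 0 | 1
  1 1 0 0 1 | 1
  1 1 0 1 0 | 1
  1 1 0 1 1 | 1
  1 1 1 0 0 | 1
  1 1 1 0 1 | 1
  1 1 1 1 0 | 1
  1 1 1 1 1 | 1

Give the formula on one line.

(((~e | ~d) | (~b & a)) | (((e & d) & b) | a))

  ~e = 10101010101010101010101010101010
  ~d = 11001100110011001100110011001100
  (~e | ~d) = 11101110111011101110111011101110
  ~b = 11111111000000001111111100000000
  (~b & a) = 00000000000000001111111100000000
  ((~e | ~d) | (~b & a)) = 11101110111011101111111111101110
  (e & d) = 00010001000100010001000100010001
  ((e & d) & b) = 00000000000100010000000000010001
  (((e & d) & b) | a) = 00000000000100011111111111111111
  (((~e | ~d) | (~b & a)) | (((e & d) & b) | a)) = 11101110111111111111111111111111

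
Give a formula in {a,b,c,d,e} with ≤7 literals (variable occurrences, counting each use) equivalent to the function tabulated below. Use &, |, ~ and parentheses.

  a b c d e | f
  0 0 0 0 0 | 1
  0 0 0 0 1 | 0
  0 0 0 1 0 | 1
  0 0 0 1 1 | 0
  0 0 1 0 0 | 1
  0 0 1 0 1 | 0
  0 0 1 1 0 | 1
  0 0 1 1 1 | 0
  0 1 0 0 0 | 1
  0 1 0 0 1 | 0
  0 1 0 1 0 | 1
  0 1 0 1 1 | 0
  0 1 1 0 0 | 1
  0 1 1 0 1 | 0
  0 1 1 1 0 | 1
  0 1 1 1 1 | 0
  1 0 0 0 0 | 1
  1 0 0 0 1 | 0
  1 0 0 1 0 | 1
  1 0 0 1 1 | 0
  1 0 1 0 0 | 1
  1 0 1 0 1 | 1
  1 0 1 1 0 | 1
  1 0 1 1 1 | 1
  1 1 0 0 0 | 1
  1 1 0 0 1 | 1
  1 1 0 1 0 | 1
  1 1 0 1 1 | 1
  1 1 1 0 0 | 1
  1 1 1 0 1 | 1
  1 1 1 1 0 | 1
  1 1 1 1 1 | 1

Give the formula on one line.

  ~e = 10101010101010101010101010101010
  (a | ~e) = 10101010101010101111111111111111
  (b | c) = 00001111111111110000111111111111
  ((a | ~e) & (b | c)) = 00001010101010100000111111111111
  (~e | ((a | ~e) & (b | c))) = 10101010101010101010111111111111

(~e | ((a | ~e) & (b | c)))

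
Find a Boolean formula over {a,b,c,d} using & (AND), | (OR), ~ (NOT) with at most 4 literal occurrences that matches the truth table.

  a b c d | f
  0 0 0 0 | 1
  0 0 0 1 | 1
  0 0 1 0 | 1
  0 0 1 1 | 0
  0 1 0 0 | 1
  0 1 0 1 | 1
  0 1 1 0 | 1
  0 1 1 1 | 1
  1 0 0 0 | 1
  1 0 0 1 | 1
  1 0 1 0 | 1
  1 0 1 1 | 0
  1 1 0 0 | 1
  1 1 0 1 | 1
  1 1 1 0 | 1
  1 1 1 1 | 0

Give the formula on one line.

((~c | ~d) | (b & ~a))

  ~c = 1100110011001100
  ~d = 1010101010101010
  (~c | ~d) = 1110111011101110
  ~a = 1111111100000000
  (b & ~a) = 0000111100000000
  ((~c | ~d) | (b & ~a)) = 1110111111101110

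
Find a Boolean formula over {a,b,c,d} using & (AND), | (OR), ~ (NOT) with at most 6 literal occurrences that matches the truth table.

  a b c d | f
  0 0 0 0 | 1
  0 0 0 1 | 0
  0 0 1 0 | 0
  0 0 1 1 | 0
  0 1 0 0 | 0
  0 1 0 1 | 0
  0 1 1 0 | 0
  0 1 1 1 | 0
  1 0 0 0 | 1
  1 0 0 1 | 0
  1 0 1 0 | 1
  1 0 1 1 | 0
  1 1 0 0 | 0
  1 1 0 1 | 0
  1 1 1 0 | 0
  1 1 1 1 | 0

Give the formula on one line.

  ~c = 1100110011001100
  (a | ~c) = 1100110011111111
  ~d = 1010101010101010
  ~b = 1111000011110000
  (~d & ~b) = 1010000010100000
  ((a | ~c) & (~d & ~b)) = 1000000010100000

((a | ~c) & (~d & ~b))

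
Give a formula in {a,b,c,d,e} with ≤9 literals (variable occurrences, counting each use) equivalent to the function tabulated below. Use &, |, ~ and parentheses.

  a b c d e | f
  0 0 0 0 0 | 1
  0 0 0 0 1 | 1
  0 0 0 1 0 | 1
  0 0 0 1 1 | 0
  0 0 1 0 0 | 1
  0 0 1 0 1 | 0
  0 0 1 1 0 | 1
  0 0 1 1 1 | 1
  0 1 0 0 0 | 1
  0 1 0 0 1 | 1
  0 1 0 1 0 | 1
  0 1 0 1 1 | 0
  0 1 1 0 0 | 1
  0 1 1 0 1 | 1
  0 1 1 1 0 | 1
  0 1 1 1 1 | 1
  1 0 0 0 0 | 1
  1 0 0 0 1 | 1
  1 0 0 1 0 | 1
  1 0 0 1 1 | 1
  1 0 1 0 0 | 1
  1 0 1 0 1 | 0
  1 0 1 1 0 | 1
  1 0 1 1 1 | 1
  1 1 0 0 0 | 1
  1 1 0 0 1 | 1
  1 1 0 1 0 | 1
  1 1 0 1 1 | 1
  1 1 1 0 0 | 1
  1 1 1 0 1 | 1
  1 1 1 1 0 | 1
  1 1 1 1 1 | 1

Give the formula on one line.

((c & (~e | d)) | ((~c | b) & (~e | (a | ~d))))

  ~e = 10101010101010101010101010101010
  (~e | d) = 10111011101110111011101110111011
  (c & (~e | d)) = 00001011000010110000101100001011
  ~c = 11110000111100001111000011110000
  (~c | b) = 11110000111111111111000011111111
  ~d = 11001100110011001100110011001100
  (a | ~d) = 11001100110011001111111111111111
  (~e | (a | ~d)) = 11101110111011101111111111111111
  ((~c | b) & (~e | (a | ~d))) = 11100000111011101111000011111111
  ((c & (~e | d)) | ((~c | b) & (~e | (a | ~d)))) = 11101011111011111111101111111111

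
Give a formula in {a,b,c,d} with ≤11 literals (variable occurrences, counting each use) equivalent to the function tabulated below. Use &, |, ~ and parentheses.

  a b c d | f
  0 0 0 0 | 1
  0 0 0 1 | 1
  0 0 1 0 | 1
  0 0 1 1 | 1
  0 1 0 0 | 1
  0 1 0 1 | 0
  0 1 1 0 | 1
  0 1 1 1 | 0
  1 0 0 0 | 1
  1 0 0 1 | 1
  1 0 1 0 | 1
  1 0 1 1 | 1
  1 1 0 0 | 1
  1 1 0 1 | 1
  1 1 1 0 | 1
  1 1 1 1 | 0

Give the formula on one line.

  ~d = 1010101010101010
  ~b = 1111000011110000
  (~d | ~b) = 1111101011111010
  ~c = 1100110011001100
  (a | ~d) = 1010101011111111
  ((a | ~d) | c) = 1011101111111111
  (~c & ((a | ~d) | c)) = 1000100011001100
  (d & a) = 0000000001010101
  ((~c & ((a | ~d) | c)) & (d & a)) = 0000000001000100
  ((~d | ~b) | ((~c & ((a | ~d) | c)) & (d & a))) = 1111101011111110

((~d | ~b) | ((~c & ((a | ~d) | c)) & (d & a)))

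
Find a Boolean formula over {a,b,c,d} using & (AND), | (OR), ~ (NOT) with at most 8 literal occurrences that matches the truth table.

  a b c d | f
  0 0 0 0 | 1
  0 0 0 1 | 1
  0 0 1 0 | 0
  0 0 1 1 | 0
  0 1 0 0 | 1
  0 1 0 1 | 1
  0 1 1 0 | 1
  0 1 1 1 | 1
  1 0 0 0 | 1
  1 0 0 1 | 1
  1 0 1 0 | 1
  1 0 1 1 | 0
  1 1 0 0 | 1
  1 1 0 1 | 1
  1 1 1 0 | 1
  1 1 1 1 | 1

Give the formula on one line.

(((~c & (d | ~a)) | (a & ~d)) | (b | ~c))

  ~c = 1100110011001100
  ~a = 1111111100000000
  (d | ~a) = 1111111101010101
  (~c & (d | ~a)) = 1100110001000100
  ~d = 1010101010101010
  (a & ~d) = 0000000010101010
  ((~c & (d | ~a)) | (a & ~d)) = 1100110011101110
  (b | ~c) = 1100111111001111
  (((~c & (d | ~a)) | (a & ~d)) | (b | ~c)) = 1100111111101111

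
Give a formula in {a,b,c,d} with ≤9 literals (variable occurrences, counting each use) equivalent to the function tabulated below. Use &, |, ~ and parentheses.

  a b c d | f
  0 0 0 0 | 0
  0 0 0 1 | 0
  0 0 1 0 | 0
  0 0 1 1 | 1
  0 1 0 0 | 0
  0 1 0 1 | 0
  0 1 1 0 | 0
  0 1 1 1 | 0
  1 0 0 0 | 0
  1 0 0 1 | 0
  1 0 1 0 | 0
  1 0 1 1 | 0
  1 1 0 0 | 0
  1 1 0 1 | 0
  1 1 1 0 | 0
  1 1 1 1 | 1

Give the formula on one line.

  ~c = 1100110011001100
  (b | ~c) = 1100111111001111
  ~a = 1111111100000000
  ((b | ~c) | ~a) = 1111111111001111
  (c & d) = 0001000100010001
  ~b = 1111000011110000
  (~b | a) = 1111000011111111
  ((c & d) & (~b | a)) = 0001000000010001
  (((b | ~c) | ~a) & ((c & d) & (~b | a))) = 0001000000000001

(((b | ~c) | ~a) & ((c & d) & (~b | a)))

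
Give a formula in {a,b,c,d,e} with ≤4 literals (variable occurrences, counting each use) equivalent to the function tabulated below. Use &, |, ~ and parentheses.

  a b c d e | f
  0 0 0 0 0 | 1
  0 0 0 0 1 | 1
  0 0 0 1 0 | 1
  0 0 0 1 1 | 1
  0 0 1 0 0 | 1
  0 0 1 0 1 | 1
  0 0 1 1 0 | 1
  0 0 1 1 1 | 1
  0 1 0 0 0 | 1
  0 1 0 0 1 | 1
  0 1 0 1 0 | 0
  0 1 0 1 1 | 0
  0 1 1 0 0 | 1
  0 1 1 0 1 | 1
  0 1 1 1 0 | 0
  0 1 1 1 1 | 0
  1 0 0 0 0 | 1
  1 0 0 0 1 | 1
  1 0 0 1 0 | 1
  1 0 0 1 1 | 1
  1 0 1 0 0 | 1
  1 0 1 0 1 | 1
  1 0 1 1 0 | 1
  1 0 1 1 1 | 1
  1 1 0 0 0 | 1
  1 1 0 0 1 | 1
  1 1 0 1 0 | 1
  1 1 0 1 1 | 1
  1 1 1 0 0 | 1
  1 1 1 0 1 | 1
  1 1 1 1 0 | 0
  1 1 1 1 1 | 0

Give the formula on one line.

  ~c = 11110000111100001111000011110000
  (~c & a) = 00000000000000001111000011110000
  ~d = 11001100110011001100110011001100
  ~b = 11111111000000001111111100000000
  (~d | ~b) = 11111111110011001111111111001100
  ((~c & a) | (~d | ~b)) = 11111111110011001111111111111100

((~c & a) | (~d | ~b))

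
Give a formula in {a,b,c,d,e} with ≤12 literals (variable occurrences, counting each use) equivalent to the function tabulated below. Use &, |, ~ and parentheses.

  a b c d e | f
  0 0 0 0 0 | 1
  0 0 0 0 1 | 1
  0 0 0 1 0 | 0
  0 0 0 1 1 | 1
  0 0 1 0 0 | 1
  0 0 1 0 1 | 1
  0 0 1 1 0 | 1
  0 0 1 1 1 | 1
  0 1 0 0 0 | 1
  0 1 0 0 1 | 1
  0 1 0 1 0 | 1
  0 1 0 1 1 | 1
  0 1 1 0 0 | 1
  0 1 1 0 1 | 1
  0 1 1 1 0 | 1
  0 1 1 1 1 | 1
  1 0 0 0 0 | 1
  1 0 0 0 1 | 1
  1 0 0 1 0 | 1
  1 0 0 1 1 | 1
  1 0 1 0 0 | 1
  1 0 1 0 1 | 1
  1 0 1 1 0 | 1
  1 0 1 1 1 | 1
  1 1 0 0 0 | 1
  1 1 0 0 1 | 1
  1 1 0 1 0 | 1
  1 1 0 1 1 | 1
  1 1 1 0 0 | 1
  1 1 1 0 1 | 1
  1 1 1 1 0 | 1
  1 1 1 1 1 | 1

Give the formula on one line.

  ~e = 10101010101010101010101010101010
  (c & ~e) = 00001010000010100000101000001010
  ((c & ~e) & d) = 00000010000000100000001000000010
  (((c & ~e) & d) | e) = 01010111010101110101011101010111
  ~d = 11001100110011001100110011001100
  ((((c & ~e) & d) | e) | ~d) = 11011111110111111101111111011111
  ~b = 11111111000000001111111100000000
  (e | a) = 01010101010101011111111111111111
  (~b & (e | a)) = 01010101000000001111111100000000
  (b | (~b & (e | a))) = 01010101111111111111111111111111
  (((((c & ~e) & d) | e) | ~d) | (b | (~b & (e | a)))) = 11011111111111111111111111111111

(((((c & ~e) & d) | e) | ~d) | (b | (~b & (e | a))))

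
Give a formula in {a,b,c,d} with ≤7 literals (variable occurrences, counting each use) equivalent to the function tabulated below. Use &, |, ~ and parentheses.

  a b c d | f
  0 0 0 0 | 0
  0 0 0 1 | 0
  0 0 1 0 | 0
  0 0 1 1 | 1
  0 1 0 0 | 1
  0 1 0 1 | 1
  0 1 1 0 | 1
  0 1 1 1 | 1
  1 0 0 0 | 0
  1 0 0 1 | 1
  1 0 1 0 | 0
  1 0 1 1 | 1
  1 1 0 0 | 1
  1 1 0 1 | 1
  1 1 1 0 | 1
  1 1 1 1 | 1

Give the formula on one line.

(b | ((d & (~a | ~b)) & (d & (c | a))))

  ~a = 1111111100000000
  ~b = 1111000011110000
  (~a | ~b) = 1111111111110000
  (d & (~a | ~b)) = 0101010101010000
  (c | a) = 0011001111111111
  (d & (c | a)) = 0001000101010101
  ((d & (~a | ~b)) & (d & (c | a))) = 0001000101010000
  (b | ((d & (~a | ~b)) & (d & (c | a)))) = 0001111101011111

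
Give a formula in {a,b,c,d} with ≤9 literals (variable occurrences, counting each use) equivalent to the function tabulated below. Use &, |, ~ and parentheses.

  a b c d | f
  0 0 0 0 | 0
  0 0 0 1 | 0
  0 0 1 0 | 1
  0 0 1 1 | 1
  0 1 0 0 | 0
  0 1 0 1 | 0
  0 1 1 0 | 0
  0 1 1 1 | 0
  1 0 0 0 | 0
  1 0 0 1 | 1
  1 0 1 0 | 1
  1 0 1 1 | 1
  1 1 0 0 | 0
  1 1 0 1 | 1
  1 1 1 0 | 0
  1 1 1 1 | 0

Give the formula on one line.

((~b | (~c | (~a & c))) & ((a & d) | (~b & c)))

  ~b = 1111000011110000
  ~c = 1100110011001100
  ~a = 1111111100000000
  (~a & c) = 0011001100000000
  (~c | (~a & c)) = 1111111111001100
  (~b | (~c | (~a & c))) = 1111111111111100
  (a & d) = 0000000001010101
  (~b & c) = 0011000000110000
  ((a & d) | (~b & c)) = 0011000001110101
  ((~b | (~c | (~a & c))) & ((a & d) | (~b & c))) = 0011000001110100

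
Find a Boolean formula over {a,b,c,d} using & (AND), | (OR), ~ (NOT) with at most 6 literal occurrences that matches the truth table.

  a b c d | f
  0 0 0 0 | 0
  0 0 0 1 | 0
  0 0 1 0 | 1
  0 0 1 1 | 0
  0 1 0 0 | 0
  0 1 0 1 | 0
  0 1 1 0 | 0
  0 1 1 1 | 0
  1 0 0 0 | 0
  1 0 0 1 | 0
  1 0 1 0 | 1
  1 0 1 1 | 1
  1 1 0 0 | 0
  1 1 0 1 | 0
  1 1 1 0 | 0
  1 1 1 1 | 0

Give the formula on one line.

  ~b = 1111000011110000
  ~d = 1010101010101010
  (~d | a) = 1010101011111111
  (c & (~d | a)) = 0010001000110011
  (~b & (c & (~d | a))) = 0010000000110000

(~b & (c & (~d | a)))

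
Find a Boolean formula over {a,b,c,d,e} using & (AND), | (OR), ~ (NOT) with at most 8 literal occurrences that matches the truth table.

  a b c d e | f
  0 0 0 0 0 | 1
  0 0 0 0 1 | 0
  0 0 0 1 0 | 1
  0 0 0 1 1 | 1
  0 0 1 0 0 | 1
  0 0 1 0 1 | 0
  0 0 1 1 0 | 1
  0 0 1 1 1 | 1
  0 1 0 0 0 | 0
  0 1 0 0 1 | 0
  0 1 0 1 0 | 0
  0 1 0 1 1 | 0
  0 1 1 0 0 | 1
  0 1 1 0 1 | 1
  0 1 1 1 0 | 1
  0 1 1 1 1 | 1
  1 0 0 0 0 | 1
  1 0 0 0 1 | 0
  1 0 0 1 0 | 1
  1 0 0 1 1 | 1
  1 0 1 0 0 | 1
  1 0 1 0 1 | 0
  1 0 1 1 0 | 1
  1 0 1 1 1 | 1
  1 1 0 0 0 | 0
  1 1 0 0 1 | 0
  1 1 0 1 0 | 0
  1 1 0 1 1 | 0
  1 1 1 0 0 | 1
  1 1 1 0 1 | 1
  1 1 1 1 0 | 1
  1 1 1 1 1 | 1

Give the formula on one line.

  ~e = 10101010101010101010101010101010
  (b | ~e) = 10101010111111111010101011111111
  (d | (b | ~e)) = 10111011111111111011101111111111
  ~b = 11111111000000001111111100000000
  (~b | c) = 11111111000011111111111100001111
  ((d | (b | ~e)) & (~b | c)) = 10111011000011111011101100001111

((d | (b | ~e)) & (~b | c))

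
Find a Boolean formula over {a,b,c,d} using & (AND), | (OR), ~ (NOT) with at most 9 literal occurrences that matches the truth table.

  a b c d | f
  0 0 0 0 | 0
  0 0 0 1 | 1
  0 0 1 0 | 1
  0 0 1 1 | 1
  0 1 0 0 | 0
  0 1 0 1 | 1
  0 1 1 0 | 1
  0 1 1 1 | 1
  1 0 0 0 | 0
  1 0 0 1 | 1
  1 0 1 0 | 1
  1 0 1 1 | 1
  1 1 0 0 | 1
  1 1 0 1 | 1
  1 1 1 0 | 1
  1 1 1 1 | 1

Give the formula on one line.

((d | c) | ((b & ~c) & ((d & c) | a)))

  (d | c) = 0111011101110111
  ~c = 1100110011001100
  (b & ~c) = 0000110000001100
  (d & c) = 0001000100010001
  ((d & c) | a) = 0001000111111111
  ((b & ~c) & ((d & c) | a)) = 0000000000001100
  ((d | c) | ((b & ~c) & ((d & c) | a))) = 0111011101111111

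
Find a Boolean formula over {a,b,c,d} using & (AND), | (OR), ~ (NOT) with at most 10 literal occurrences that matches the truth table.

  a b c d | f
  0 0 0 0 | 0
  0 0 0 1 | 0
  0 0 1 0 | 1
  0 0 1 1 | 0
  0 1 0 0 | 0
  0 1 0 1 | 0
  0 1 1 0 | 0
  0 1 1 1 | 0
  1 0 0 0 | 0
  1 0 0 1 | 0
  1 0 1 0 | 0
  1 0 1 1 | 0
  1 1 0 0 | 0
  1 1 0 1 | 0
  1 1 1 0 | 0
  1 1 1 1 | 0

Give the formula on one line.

((((c & ~d) | (b | a)) & (~b & c)) & ~a)

  ~d = 1010101010101010
  (c & ~d) = 0010001000100010
  (b | a) = 0000111111111111
  ((c & ~d) | (b | a)) = 0010111111111111
  ~b = 1111000011110000
  (~b & c) = 0011000000110000
  (((c & ~d) | (b | a)) & (~b & c)) = 0010000000110000
  ~a = 1111111100000000
  ((((c & ~d) | (b | a)) & (~b & c)) & ~a) = 0010000000000000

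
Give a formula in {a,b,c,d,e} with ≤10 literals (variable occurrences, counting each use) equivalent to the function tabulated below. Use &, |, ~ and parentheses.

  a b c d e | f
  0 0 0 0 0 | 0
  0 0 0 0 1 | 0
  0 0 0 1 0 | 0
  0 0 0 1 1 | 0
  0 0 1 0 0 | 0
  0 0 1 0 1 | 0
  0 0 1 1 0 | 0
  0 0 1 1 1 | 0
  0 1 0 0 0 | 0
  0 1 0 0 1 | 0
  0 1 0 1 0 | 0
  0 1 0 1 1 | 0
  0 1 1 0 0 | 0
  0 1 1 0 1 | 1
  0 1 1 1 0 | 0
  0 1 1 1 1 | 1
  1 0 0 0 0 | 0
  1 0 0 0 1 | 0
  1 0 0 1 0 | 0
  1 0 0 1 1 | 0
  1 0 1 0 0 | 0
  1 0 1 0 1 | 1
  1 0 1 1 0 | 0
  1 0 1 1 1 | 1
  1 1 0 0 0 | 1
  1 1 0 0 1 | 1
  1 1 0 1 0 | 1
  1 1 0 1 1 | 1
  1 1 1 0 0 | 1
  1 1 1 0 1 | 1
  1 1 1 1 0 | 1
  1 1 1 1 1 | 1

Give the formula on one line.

  (a | b) = 00000000111111111111111111111111
  (e & (a | b)) = 00000000010101010101010101010101
  (c & (e & (a | b))) = 00000000000001010000010100000101
  ~b = 11111111000000001111111100000000
  (a | ~b) = 11111111000000001111111111111111
  (b & (a | ~b)) = 00000000000000000000000011111111
  ((c & (e & (a | b))) | (b & (a | ~b))) = 00000000000001010000010111111111

((c & (e & (a | b))) | (b & (a | ~b)))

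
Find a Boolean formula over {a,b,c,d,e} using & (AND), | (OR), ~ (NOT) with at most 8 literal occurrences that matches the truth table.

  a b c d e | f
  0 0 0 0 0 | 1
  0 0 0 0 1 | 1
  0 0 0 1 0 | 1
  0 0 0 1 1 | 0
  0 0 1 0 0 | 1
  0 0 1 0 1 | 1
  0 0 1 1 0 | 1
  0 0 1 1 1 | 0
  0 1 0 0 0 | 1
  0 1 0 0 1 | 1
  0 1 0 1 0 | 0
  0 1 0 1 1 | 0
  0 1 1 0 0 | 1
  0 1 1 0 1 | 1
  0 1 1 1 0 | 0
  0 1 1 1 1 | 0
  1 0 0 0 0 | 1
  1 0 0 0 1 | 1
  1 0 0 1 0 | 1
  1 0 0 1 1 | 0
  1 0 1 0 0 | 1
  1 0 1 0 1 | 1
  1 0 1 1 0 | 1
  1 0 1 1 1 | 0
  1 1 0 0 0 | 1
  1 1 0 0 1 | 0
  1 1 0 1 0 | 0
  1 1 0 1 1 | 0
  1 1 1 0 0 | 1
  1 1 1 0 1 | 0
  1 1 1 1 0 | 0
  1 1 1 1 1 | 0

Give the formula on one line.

(((~e & ~d) | ((~b & ~e) & d)) | (~d & (~a | ~b)))

  ~e = 10101010101010101010101010101010
  ~d = 11001100110011001100110011001100
  (~e & ~d) = 10001000100010001000100010001000
  ~b = 11111111000000001111111100000000
  (~b & ~e) = 10101010000000001010101000000000
  ((~b & ~e) & d) = 00100010000000000010001000000000
  ((~e & ~d) | ((~b & ~e) & d)) = 10101010100010001010101010001000
  ~a = 11111111111111110000000000000000
  (~a | ~b) = 11111111111111111111111100000000
  (~d & (~a | ~b)) = 11001100110011001100110000000000
  (((~e & ~d) | ((~b & ~e) & d)) | (~d & (~a | ~b))) = 11101110110011001110111010001000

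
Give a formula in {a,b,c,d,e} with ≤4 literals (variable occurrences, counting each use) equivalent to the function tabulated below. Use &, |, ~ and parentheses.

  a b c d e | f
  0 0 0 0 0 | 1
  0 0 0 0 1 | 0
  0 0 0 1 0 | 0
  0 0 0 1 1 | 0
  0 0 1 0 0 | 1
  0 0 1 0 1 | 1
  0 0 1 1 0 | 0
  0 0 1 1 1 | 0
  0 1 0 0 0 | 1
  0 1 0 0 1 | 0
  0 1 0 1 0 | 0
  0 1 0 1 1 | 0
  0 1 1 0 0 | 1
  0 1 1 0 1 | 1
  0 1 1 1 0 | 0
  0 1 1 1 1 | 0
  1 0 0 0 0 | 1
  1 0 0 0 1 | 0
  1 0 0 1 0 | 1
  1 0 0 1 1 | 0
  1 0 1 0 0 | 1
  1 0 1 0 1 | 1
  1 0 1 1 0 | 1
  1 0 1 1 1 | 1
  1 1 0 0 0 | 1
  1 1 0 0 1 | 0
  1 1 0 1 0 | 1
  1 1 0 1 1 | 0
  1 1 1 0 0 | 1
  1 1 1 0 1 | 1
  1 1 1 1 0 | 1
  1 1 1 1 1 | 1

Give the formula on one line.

((c | ~e) & (a | ~d))

  ~e = 10101010101010101010101010101010
  (c | ~e) = 10101111101011111010111110101111
  ~d = 11001100110011001100110011001100
  (a | ~d) = 11001100110011001111111111111111
  ((c | ~e) & (a | ~d)) = 10001100100011001010111110101111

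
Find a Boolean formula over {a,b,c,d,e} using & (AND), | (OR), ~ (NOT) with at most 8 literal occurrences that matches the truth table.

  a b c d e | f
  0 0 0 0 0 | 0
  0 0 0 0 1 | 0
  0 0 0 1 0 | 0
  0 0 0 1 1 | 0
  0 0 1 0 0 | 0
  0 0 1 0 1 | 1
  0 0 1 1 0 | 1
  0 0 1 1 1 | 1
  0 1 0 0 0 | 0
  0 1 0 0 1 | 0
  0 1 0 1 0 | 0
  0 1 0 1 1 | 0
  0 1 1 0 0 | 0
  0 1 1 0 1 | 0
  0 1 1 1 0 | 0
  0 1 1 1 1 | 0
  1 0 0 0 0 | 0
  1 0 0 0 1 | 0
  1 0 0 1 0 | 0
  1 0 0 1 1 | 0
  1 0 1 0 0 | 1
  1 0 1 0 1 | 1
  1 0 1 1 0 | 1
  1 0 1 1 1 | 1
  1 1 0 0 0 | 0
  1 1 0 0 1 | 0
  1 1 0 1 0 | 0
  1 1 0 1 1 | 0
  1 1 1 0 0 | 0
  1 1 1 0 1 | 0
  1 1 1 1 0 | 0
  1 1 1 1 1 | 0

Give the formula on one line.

((~b & ((c & d) | (a | e))) & (c & (~b | e)))

  ~b = 11111111000000001111111100000000
  (c & d) = 00000011000000110000001100000011
  (a | e) = 01010101010101011111111111111111
  ((c & d) | (a | e)) = 01010111010101111111111111111111
  (~b & ((c & d) | (a | e))) = 01010111000000001111111100000000
  (~b | e) = 11111111010101011111111101010101
  (c & (~b | e)) = 00001111000001010000111100000101
  ((~b & ((c & d) | (a | e))) & (c & (~b | e))) = 00000111000000000000111100000000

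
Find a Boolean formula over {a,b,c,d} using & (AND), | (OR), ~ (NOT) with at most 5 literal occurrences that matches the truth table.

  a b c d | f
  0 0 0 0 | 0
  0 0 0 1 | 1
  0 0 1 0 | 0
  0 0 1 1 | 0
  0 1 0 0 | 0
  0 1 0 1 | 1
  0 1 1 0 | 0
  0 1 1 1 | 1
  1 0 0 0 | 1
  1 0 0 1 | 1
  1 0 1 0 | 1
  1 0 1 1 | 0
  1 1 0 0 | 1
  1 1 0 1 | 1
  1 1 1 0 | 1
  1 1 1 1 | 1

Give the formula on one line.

  ~c = 1100110011001100
  ~d = 1010101010101010
  (b | ~d) = 1010111110101111
  (~c | (b | ~d)) = 1110111111101111
  (a | d) = 0101010111111111
  ((~c | (b | ~d)) & (a | d)) = 0100010111101111

((~c | (b | ~d)) & (a | d))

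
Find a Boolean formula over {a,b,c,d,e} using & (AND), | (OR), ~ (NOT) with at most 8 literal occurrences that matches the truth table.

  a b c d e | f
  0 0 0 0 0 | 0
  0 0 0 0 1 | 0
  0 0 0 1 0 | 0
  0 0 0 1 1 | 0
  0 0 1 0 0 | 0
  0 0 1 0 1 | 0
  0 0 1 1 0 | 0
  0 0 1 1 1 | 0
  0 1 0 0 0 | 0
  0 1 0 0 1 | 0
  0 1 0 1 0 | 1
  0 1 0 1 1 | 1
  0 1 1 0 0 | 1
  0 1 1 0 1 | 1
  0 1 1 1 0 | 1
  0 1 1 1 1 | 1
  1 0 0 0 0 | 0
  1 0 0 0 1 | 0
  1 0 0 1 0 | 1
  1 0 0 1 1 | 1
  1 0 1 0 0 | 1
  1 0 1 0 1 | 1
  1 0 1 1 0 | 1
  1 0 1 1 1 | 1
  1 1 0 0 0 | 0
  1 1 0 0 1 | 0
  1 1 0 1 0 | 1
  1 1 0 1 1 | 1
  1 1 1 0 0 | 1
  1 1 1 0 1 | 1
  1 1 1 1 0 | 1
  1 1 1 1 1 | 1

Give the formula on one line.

((b | ((a & ~b) | ((e & ~d) & a))) & (c | d))

  ~b = 11111111000000001111111100000000
  (a & ~b) = 00000000000000001111111100000000
  ~d = 11001100110011001100110011001100
  (e & ~d) = 01000100010001000100010001000100
  ((e & ~d) & a) = 00000000000000000100010001000100
  ((a & ~b) | ((e & ~d) & a)) = 00000000000000001111111101000100
  (b | ((a & ~b) | ((e & ~d) & a))) = 00000000111111111111111111111111
  (c | d) = 00111111001111110011111100111111
  ((b | ((a & ~b) | ((e & ~d) & a))) & (c | d)) = 00000000001111110011111100111111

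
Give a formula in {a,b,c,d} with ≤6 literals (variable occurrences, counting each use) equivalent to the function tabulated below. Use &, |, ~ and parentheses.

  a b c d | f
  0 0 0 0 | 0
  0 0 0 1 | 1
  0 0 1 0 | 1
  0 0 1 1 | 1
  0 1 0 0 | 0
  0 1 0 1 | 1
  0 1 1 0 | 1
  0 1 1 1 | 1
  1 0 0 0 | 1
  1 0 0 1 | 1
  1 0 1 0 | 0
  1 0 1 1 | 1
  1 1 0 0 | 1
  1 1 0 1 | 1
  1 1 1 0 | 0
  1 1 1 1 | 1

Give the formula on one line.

(d | (((~a | d) & c) | (a & ~c)))

  ~a = 1111111100000000
  (~a | d) = 1111111101010101
  ((~a | d) & c) = 0011001100010001
  ~c = 1100110011001100
  (a & ~c) = 0000000011001100
  (((~a | d) & c) | (a & ~c)) = 0011001111011101
  (d | (((~a | d) & c) | (a & ~c))) = 0111011111011101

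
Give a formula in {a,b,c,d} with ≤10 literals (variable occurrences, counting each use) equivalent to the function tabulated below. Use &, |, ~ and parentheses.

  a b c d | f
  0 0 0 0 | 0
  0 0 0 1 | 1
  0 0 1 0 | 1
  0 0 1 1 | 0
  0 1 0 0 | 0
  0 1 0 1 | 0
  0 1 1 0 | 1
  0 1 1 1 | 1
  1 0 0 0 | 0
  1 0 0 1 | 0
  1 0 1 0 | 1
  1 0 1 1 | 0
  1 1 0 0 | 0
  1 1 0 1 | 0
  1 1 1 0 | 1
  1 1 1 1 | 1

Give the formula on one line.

  ~b = 1111000011110000
  ~a = 1111111100000000
  ~c = 1100110011001100
  (~a & ~c) = 1100110000000000
  (~b & (~a & ~c)) = 1100000000000000
  ((~b & (~a & ~c)) & d) = 0100000000000000
  (b | ~c) = 1100111111001111
  ~d = 1010101010101010
  (~d & c) = 0010001000100010
  ((b | ~c) | (~d & c)) = 1110111111101111
  (c & ((b | ~c) | (~d & c))) = 0010001100100011
  (((~b & (~a & ~c)) & d) | (c & ((b | ~c) | (~d & c)))) = 0110001100100011

(((~b & (~a & ~c)) & d) | (c & ((b | ~c) | (~d & c))))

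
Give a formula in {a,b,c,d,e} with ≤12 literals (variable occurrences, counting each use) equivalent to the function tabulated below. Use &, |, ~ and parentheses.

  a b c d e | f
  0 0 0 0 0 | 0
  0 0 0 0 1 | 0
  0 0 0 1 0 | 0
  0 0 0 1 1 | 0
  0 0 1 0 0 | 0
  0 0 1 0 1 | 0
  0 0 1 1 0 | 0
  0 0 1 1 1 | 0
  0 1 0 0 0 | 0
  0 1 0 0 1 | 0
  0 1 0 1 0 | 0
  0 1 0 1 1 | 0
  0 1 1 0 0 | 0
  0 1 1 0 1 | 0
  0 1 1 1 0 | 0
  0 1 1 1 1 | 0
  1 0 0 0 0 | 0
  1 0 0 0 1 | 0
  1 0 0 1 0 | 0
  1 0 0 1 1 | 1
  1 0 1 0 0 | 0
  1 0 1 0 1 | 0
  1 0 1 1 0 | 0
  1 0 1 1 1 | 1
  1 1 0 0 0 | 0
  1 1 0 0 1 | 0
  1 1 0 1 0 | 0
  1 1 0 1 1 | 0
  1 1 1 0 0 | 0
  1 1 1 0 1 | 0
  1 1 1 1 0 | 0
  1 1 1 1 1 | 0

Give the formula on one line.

(((a & ~b) & (d & ((e | ~c) | ((c & ~b) & ~a)))) & e)

  ~b = 11111111000000001111111100000000
  (a & ~b) = 00000000000000001111111100000000
  ~c = 11110000111100001111000011110000
  (e | ~c) = 11110101111101011111010111110101
  (c & ~b) = 00001111000000000000111100000000
  ~a = 11111111111111110000000000000000
  ((c & ~b) & ~a) = 00001111000000000000000000000000
  ((e | ~c) | ((c & ~b) & ~a)) = 11111111111101011111010111110101
  (d & ((e | ~c) | ((c & ~b) & ~a))) = 00110011001100010011000100110001
  ((a & ~b) & (d & ((e | ~c) | ((c & ~b) & ~a)))) = 00000000000000000011000100000000
  (((a & ~b) & (d & ((e | ~c) | ((c & ~b) & ~a)))) & e) = 00000000000000000001000100000000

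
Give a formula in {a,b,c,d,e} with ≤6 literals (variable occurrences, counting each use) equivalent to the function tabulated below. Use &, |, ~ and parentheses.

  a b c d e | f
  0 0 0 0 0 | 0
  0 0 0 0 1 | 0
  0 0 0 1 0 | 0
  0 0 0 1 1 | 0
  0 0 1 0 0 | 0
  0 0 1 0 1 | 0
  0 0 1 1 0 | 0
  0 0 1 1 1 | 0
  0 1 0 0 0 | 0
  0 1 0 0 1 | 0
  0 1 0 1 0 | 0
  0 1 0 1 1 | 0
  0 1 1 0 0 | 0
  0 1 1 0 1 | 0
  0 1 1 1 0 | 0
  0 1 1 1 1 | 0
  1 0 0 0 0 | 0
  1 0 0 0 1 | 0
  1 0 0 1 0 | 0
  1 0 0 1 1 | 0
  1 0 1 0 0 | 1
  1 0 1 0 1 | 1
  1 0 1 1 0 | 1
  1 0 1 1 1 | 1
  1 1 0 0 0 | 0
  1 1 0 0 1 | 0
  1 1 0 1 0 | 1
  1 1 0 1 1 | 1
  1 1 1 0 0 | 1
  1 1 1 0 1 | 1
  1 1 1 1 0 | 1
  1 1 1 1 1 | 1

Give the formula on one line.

((c | (b & d)) & a)

  (b & d) = 00000000001100110000000000110011
  (c | (b & d)) = 00001111001111110000111100111111
  ((c | (b & d)) & a) = 00000000000000000000111100111111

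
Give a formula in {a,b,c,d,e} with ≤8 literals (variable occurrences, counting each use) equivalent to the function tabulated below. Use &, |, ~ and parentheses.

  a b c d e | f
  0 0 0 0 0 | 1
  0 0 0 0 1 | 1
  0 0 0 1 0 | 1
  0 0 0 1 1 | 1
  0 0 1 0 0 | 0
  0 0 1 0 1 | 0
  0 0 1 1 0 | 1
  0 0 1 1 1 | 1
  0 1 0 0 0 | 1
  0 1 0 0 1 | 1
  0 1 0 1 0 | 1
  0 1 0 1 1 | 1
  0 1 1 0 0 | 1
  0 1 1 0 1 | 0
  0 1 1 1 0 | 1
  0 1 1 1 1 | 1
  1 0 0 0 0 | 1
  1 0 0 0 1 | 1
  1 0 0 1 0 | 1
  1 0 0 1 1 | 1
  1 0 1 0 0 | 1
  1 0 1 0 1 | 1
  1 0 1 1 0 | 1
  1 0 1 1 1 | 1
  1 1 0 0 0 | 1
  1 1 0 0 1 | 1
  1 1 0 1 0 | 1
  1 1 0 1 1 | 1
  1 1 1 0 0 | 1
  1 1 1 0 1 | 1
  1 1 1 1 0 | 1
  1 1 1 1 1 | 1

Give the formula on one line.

((~a & (~c | d)) | (a | (b & ~e)))

  ~a = 11111111111111110000000000000000
  ~c = 11110000111100001111000011110000
  (~c | d) = 11110011111100111111001111110011
  (~a & (~c | d)) = 11110011111100110000000000000000
  ~e = 10101010101010101010101010101010
  (b & ~e) = 00000000101010100000000010101010
  (a | (b & ~e)) = 00000000101010101111111111111111
  ((~a & (~c | d)) | (a | (b & ~e))) = 11110011111110111111111111111111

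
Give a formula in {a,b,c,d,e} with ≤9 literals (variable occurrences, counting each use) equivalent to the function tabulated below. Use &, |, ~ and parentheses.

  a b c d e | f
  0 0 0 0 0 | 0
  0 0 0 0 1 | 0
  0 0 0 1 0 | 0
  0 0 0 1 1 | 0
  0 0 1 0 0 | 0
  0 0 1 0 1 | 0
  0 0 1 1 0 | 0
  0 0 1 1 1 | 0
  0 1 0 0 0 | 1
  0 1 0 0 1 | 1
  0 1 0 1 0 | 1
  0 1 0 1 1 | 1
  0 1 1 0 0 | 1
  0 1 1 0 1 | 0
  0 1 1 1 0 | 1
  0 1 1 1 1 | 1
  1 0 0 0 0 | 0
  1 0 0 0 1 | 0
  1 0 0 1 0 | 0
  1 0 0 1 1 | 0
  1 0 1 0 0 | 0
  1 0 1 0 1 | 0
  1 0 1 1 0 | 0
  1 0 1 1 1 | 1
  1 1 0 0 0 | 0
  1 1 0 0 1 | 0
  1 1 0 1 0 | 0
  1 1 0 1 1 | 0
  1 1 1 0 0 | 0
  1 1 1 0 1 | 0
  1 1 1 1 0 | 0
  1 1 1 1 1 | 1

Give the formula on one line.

((((e & c) | ~a) & (a | b)) & ((~c | ~e) | d))

  (e & c) = 00000101000001010000010100000101
  ~a = 11111111111111110000000000000000
  ((e & c) | ~a) = 11111111111111110000010100000101
  (a | b) = 00000000111111111111111111111111
  (((e & c) | ~a) & (a | b)) = 00000000111111110000010100000101
  ~c = 11110000111100001111000011110000
  ~e = 10101010101010101010101010101010
  (~c | ~e) = 11111010111110101111101011111010
  ((~c | ~e) | d) = 11111011111110111111101111111011
  ((((e & c) | ~a) & (a | b)) & ((~c | ~e) | d)) = 00000000111110110000000100000001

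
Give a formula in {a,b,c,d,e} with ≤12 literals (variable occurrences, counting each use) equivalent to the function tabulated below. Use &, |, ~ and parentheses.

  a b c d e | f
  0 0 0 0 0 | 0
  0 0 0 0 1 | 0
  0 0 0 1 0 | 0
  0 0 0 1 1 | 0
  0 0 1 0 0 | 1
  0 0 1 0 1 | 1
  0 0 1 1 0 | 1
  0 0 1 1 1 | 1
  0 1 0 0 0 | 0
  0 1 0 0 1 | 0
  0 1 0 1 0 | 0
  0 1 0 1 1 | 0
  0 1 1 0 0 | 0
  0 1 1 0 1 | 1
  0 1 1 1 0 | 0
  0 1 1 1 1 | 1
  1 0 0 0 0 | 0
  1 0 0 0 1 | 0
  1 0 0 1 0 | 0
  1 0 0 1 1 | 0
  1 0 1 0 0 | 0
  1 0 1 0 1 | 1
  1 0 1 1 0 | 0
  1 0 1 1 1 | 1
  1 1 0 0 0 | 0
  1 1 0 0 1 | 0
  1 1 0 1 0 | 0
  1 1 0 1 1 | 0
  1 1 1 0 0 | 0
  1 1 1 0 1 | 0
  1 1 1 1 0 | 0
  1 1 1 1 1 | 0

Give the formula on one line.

(c & ((~a | ((a & ~b) & e)) & (((~e & a) | ~b) | e)))

  ~a = 11111111111111110000000000000000
  ~b = 11111111000000001111111100000000
  (a & ~b) = 00000000000000001111111100000000
  ((a & ~b) & e) = 00000000000000000101010100000000
  (~a | ((a & ~b) & e)) = 11111111111111110101010100000000
  ~e = 10101010101010101010101010101010
  (~e & a) = 00000000000000001010101010101010
  ((~e & a) | ~b) = 11111111000000001111111110101010
  (((~e & a) | ~b) | e) = 11111111010101011111111111111111
  ((~a | ((a & ~b) & e)) & (((~e & a) | ~b) | e)) = 11111111010101010101010100000000
  (c & ((~a | ((a & ~b) & e)) & (((~e & a) | ~b) | e))) = 00001111000001010000010100000000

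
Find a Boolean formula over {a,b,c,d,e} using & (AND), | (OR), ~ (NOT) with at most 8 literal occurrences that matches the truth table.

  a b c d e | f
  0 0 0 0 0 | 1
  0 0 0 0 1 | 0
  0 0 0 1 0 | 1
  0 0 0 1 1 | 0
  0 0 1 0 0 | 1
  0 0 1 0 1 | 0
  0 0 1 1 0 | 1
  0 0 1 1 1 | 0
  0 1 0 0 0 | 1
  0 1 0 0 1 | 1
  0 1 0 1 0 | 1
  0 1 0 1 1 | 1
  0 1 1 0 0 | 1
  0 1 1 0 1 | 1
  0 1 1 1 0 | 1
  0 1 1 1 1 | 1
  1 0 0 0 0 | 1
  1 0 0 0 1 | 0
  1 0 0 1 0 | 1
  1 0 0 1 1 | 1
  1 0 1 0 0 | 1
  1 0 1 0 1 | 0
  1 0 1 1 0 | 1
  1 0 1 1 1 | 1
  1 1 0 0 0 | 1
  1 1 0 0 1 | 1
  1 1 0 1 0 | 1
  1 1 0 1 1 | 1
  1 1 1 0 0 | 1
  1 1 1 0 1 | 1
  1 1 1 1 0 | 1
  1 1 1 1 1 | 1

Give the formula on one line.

  ~b = 11111111000000001111111100000000
  (a | ~b) = 11111111000000001111111111111111
  ~e = 10101010101010101010101010101010
  (d & a) = 00000000000000000011001100110011
  (~e | (d & a)) = 10101010101010101011101110111011
  ((a | ~b) & (~e | (d & a))) = 10101010000000001011101110111011
  (((a | ~b) & (~e | (d & a))) | b) = 10101010111111111011101111111111

(((a | ~b) & (~e | (d & a))) | b)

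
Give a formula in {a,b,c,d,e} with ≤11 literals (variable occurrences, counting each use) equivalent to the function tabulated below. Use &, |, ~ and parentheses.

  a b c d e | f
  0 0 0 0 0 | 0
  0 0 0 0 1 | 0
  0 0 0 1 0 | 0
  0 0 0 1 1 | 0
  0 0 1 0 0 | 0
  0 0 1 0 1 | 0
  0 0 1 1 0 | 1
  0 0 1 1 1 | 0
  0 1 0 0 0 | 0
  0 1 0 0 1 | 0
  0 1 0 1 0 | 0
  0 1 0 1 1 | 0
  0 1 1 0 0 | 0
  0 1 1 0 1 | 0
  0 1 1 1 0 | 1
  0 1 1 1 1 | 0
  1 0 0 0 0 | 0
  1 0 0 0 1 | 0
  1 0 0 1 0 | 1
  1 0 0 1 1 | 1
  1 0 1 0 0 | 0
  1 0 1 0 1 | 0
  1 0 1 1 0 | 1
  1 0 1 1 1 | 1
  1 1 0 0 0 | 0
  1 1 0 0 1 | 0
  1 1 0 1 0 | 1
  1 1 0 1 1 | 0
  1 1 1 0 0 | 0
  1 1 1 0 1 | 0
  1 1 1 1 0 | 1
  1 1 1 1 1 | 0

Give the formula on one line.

  (c | a) = 00001111000011111111111111111111
  ~e = 10101010101010101010101010101010
  ((c | a) & ~e) = 00001010000010101010101010101010
  (c | b) = 00001111111111110000111111111111
  (((c | a) & ~e) & (c | b)) = 00001010000010100000101010101010
  ~b = 11111111000000001111111100000000
  (a & ~b) = 00000000000000001111111100000000
  ((((c | a) & ~e) & (c | b)) | (a & ~b)) = 00001010000010101111111110101010
  (((((c | a) & ~e) & (c | b)) | (a & ~b)) & d) = 00000010000000100011001100100010

(((((c | a) & ~e) & (c | b)) | (a & ~b)) & d)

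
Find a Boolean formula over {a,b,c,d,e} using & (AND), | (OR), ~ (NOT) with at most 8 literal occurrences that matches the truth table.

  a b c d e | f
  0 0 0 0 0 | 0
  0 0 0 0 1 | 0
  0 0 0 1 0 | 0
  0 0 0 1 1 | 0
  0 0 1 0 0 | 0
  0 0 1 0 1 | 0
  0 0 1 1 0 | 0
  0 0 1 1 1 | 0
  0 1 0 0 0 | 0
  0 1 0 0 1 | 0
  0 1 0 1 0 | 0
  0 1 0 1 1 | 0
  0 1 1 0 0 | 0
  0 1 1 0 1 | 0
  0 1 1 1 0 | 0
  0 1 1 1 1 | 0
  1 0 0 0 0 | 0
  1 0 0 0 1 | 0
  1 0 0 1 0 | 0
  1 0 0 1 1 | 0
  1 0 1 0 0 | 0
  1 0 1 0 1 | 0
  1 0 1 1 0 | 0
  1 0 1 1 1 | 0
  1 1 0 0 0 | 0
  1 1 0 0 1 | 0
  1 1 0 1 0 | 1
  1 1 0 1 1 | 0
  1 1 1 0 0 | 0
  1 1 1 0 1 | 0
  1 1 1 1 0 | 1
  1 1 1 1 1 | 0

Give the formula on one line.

(d & ((a & (~d | b)) & ~e))

  ~d = 11001100110011001100110011001100
  (~d | b) = 11001100111111111100110011111111
  (a & (~d | b)) = 00000000000000001100110011111111
  ~e = 10101010101010101010101010101010
  ((a & (~d | b)) & ~e) = 00000000000000001000100010101010
  (d & ((a & (~d | b)) & ~e)) = 00000000000000000000000000100010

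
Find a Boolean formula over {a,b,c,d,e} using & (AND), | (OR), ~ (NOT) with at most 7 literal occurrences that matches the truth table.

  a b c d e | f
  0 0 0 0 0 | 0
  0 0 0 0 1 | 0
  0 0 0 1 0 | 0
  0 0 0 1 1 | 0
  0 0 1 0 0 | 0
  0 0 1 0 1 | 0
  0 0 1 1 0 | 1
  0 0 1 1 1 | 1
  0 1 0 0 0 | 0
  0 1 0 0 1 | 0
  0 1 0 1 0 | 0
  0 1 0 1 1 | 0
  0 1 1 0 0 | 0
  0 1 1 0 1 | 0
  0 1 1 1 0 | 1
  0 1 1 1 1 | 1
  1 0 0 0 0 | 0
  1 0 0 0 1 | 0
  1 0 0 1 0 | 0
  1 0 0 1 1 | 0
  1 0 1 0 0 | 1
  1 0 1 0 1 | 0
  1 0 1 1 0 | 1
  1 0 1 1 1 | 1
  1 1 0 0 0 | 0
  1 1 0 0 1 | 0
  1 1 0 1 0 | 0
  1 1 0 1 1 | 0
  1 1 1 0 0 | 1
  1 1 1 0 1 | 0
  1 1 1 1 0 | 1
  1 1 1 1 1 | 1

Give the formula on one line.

  ~e = 10101010101010101010101010101010
  (d | ~e) = 10111011101110111011101110111011
  (c & (d | ~e)) = 00001011000010110000101100001011
  (d | a) = 00110011001100111111111111111111
  ((c & (d | ~e)) & (d | a)) = 00000011000000110000101100001011

((c & (d | ~e)) & (d | a))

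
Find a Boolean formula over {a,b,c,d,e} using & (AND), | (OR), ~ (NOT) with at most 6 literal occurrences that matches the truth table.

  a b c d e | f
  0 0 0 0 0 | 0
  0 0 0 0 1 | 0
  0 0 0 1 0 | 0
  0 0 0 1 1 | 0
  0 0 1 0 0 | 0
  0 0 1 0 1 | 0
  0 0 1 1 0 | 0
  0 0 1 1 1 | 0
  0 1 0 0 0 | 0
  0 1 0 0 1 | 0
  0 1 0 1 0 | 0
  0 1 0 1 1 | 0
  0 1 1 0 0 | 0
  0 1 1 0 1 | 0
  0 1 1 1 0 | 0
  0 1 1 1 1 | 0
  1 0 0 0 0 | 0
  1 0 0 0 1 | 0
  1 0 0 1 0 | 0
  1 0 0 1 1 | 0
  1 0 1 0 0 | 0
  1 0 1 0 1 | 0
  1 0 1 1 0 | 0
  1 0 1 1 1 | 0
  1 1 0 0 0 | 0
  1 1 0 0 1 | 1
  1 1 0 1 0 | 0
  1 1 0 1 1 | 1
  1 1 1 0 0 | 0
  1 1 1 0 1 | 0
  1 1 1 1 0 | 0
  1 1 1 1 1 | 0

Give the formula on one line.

(((c | b) & (~c & a)) & e)

  (c | b) = 00001111111111110000111111111111
  ~c = 11110000111100001111000011110000
  (~c & a) = 00000000000000001111000011110000
  ((c | b) & (~c & a)) = 00000000000000000000000011110000
  (((c | b) & (~c & a)) & e) = 00000000000000000000000001010000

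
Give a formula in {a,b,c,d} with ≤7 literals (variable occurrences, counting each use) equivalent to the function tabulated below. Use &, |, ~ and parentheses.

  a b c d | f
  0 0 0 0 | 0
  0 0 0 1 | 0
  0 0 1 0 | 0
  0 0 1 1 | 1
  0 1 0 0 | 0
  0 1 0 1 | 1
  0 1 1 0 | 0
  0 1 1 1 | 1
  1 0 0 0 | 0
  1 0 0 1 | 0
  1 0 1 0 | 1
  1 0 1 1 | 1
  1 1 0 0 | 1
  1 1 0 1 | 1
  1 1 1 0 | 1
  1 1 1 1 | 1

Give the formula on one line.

((d | a) & (c | b))

  (d | a) = 0101010111111111
  (c | b) = 0011111100111111
  ((d | a) & (c | b)) = 0001010100111111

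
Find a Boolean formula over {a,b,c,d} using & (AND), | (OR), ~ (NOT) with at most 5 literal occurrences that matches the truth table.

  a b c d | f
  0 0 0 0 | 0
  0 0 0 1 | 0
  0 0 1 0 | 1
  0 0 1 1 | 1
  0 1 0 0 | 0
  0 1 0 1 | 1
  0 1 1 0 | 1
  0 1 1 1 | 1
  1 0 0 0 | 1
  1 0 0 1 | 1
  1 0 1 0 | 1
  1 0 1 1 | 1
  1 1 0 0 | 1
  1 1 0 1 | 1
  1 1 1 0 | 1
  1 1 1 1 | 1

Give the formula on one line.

  (a | c) = 0011001111111111
  (d & b) = 0000010100000101
  ~c = 1100110011001100
  ((d & b) & ~c) = 0000010000000100
  ((a | c) | ((d & b) & ~c)) = 0011011111111111

((a | c) | ((d & b) & ~c))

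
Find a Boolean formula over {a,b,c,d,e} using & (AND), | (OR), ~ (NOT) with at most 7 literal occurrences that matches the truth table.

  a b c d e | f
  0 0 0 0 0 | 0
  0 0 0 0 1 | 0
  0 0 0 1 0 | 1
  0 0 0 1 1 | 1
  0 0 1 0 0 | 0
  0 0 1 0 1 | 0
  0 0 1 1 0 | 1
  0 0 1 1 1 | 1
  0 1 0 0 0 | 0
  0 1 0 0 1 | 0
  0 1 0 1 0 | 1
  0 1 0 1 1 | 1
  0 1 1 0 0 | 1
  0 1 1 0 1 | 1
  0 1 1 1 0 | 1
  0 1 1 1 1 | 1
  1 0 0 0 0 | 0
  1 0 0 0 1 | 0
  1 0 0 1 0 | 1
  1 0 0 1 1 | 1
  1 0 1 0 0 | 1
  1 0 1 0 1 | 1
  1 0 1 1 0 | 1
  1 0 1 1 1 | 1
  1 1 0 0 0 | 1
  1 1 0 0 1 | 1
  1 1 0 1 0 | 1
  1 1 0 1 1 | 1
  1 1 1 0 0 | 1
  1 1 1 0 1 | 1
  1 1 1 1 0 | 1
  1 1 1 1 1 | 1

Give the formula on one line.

((((b | c) & a) | d) | (b & (c & ~d)))

  (b | c) = 00001111111111110000111111111111
  ((b | c) & a) = 00000000000000000000111111111111
  (((b | c) & a) | d) = 00110011001100110011111111111111
  ~d = 11001100110011001100110011001100
  (c & ~d) = 00001100000011000000110000001100
  (b & (c & ~d)) = 00000000000011000000000000001100
  ((((b | c) & a) | d) | (b & (c & ~d))) = 00110011001111110011111111111111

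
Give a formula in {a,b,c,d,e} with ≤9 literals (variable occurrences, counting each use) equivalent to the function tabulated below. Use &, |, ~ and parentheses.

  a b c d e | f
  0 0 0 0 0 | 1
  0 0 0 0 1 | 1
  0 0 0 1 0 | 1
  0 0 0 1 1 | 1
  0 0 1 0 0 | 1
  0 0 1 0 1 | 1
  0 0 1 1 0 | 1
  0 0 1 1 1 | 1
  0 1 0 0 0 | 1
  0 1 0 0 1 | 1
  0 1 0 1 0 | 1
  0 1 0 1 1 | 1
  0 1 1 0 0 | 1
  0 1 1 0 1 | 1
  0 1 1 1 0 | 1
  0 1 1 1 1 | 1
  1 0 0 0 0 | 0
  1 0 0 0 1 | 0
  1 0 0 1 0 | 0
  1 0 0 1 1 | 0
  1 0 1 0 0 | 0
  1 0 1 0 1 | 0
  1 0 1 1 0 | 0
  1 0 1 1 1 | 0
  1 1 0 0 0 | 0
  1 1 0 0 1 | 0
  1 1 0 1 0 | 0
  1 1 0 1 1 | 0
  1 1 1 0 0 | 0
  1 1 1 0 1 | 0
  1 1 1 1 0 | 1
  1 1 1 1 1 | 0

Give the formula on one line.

((d | ~a) & ((c & ((d & ~a) | (b & ~e))) | ~a))

  ~a = 11111111111111110000000000000000
  (d | ~a) = 11111111111111110011001100110011
  (d & ~a) = 00110011001100110000000000000000
  ~e = 10101010101010101010101010101010
  (b & ~e) = 00000000101010100000000010101010
  ((d & ~a) | (b & ~e)) = 00110011101110110000000010101010
  (c & ((d & ~a) | (b & ~e))) = 00000011000010110000000000001010
  ((c & ((d & ~a) | (b & ~e))) | ~a) = 11111111111111110000000000001010
  ((d | ~a) & ((c & ((d & ~a) | (b & ~e))) | ~a)) = 11111111111111110000000000000010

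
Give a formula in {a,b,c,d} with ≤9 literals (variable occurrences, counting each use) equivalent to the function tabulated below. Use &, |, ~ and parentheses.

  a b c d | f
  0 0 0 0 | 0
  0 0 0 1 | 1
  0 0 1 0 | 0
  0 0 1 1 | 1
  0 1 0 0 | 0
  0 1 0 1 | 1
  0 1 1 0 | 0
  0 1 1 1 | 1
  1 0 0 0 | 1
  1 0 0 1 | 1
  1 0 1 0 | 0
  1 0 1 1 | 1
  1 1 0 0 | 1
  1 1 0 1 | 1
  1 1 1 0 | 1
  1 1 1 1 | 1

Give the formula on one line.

  ~c = 1100110011001100
  ~d = 1010101010101010
  (~c & ~d) = 1000100010001000
  (b | d) = 0101111101011111
  ((~c & ~d) | (b | d)) = 1101111111011111
  (d | a) = 0101010111111111
  (((~c & ~d) | (b | d)) & (d | a)) = 0101010111011111

(((~c & ~d) | (b | d)) & (d | a))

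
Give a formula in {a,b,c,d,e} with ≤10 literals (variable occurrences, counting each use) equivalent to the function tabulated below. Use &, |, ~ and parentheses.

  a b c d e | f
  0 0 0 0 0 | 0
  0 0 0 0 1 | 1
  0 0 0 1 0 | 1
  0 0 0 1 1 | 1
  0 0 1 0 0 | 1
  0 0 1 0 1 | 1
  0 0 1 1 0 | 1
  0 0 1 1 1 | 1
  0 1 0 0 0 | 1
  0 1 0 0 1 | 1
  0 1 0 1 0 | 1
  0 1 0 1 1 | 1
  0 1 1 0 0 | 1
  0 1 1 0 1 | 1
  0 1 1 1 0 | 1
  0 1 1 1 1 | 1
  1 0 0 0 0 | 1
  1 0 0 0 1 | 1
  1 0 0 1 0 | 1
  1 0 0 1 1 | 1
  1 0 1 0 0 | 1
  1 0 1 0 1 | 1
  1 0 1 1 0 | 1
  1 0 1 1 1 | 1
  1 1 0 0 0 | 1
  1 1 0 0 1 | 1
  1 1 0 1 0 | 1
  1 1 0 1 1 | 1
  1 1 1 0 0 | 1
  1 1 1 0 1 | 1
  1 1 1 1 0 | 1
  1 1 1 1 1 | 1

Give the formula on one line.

((d | ((e & ~d) & (~a & ~d))) | ((c | a) | (~e & b)))

  ~d = 11001100110011001100110011001100
  (e & ~d) = 01000100010001000100010001000100
  ~a = 11111111111111110000000000000000
  (~a & ~d) = 11001100110011000000000000000000
  ((e & ~d) & (~a & ~d)) = 01000100010001000000000000000000
  (d | ((e & ~d) & (~a & ~d))) = 01110111011101110011001100110011
  (c | a) = 00001111000011111111111111111111
  ~e = 10101010101010101010101010101010
  (~e & b) = 00000000101010100000000010101010
  ((c | a) | (~e & b)) = 00001111101011111111111111111111
  ((d | ((e & ~d) & (~a & ~d))) | ((c | a) | (~e & b))) = 01111111111111111111111111111111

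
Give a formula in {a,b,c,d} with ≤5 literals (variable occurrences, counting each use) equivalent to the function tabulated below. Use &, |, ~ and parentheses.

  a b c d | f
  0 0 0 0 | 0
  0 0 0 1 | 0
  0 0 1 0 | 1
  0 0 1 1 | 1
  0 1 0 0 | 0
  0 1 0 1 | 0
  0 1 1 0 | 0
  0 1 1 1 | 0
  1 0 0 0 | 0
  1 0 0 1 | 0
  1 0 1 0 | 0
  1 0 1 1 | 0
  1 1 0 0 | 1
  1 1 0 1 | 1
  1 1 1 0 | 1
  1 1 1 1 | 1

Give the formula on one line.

(((~b & c) & ~a) | (a & b))

  ~b = 1111000011110000
  (~b & c) = 0011000000110000
  ~a = 1111111100000000
  ((~b & c) & ~a) = 0011000000000000
  (a & b) = 0000000000001111
  (((~b & c) & ~a) | (a & b)) = 0011000000001111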